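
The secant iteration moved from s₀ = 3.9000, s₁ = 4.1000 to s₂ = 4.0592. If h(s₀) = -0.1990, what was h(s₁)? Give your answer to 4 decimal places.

0.0510

The secant line through (3.9000, -0.1990) and (4.1000, h(s₁)) crosses zero at s₂ = 4.0592.
So (3.9000, -0.1990), (4.1000, h(s₁)), (4.0592, 0) are collinear:
h(s₁) = -0.1990 · (4.1000 − 4.0592) / (3.9000 − 4.0592) = -0.1990 · (0.040800)/(-0.159200) = 0.051000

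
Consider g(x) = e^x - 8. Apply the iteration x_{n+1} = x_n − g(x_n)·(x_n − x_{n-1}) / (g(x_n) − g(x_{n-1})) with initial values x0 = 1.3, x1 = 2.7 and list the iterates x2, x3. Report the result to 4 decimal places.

1.8408, 2.0109

g(1.3) = -4.330703, g(2.7) = 6.879732
x2 = 2.700000 − 6.879732·(2.700000 − 1.300000) / (6.879732 − (-4.330703)) = 2.700000 − (9.631624)/(11.210435) = 1.840834
g(1.840834) = -1.698208
x3 = 1.840834 − (-1.698208)·(1.840834 − 2.700000) / (-1.698208 − 6.879732) = 1.840834 − (1.459043)/(-8.577940) = 2.010926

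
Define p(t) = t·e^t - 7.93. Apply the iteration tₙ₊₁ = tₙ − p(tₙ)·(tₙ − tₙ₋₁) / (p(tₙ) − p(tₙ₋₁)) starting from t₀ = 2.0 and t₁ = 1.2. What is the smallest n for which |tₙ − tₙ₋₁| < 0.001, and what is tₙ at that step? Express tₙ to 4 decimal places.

p(2.0) = 6.848112, p(1.2) = -3.945860
t₂ = 1.200000 − (-3.945860)·(-0.800000)/(-10.793972) = 1.492449;  |Δ| = 0.292449
p(1.492449) = -1.291622
t₃ = 1.492449 − (-1.291622)·(0.292449)/(2.654237) = 1.634763;  |Δ| = 0.142313
p(1.634763) = 0.453456
t₄ = 1.634763 − 0.453456·(0.142313)/(1.745078) = 1.597783;  |Δ| = 0.036980
p(1.597783) = -0.033659
t₅ = 1.597783 − (-0.033659)·(-0.036980)/(-0.487115) = 1.600338;  |Δ| = 0.002555
p(1.600338) = -0.000795
t₆ = 1.600338 − (-0.000795)·(0.002555)/(0.032863) = 1.600400;  |Δ| = 0.000062
|t₆ − t₅| = 0.000062 < 0.001

n = 6, tₙ = 1.6004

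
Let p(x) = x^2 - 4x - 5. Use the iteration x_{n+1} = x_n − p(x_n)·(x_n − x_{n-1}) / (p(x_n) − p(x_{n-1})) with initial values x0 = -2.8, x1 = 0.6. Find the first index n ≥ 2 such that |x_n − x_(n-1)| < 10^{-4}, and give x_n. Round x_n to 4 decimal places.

n = 7, x_n = -1.0000

p(-2.8) = 14.040000, p(0.6) = -7.040000
x2 = 0.600000 − (-7.040000)·(3.400000)/(-21.080000) = -0.535484;  |Δ| = 1.135484
p(-0.535484) = -2.571322
x3 = -0.535484 − (-2.571322)·(-1.135484)/(4.468678) = -1.188852;  |Δ| = 0.653369
p(-1.188852) = 1.168780
x4 = -1.188852 − 1.168780·(-0.653369)/(3.740102) = -0.984675;  |Δ| = 0.204177
p(-0.984675) = -0.091715
x5 = -0.984675 − (-0.091715)·(0.204177)/(-1.260495) = -0.999531;  |Δ| = 0.014856
p(-0.999531) = -0.002813
x6 = -0.999531 − (-0.002813)·(-0.014856)/(0.088902) = -1.000001;  |Δ| = 0.000470
p(-1.000001) = 0.000007
x7 = -1.000001 − 0.000007·(-0.000470)/(0.002820) = -1.000000;  |Δ| = 0.000001
|x7 − x6| = 0.000001 < 10^{-4}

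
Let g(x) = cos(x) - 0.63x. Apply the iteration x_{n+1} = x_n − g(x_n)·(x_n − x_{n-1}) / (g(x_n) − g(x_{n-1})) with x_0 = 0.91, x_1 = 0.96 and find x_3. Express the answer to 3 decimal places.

0.938

g(0.91) = 0.04045, g(0.96) = -0.03128
x_2 = 0.96000 − (-0.03128)·(0.96000 − 0.91000) / (-0.03128 − 0.04045) = 0.96000 − (-0.00156)/(-0.07173) = 0.93819
g(0.93819) = 0.00018
x_3 = 0.93819 − 0.00018·(0.93819 − 0.96000) / (0.00018 − (-0.03128)) = 0.93819 − (0.00000)/(0.03146) = 0.93832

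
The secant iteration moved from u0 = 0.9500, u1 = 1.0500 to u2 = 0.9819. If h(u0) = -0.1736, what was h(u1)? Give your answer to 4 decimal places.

0.3706

The secant line through (0.9500, -0.1736) and (1.0500, h(u1)) crosses zero at u2 = 0.9819.
So (0.9500, -0.1736), (1.0500, h(u1)), (0.9819, 0) are collinear:
h(u1) = -0.1736 · (1.0500 − 0.9819) / (0.9500 − 0.9819) = -0.1736 · (0.068100)/(-0.031900) = 0.370601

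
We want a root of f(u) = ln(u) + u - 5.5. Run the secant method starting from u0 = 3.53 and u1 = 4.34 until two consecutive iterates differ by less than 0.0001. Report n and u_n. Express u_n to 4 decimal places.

n = 4, u_n = 4.0912

f(3.53) = -0.708702, f(4.34) = 0.307874
u2 = 4.340000 − 0.307874·(0.810000)/(1.016576) = 4.094688;  |Δ| = 0.245312
f(4.094688) = 0.004379
u3 = 4.094688 − 0.004379·(-0.245312)/(-0.303496) = 4.091149;  |Δ| = 0.003539
f(4.091149) = -0.000025
u4 = 4.091149 − (-0.000025)·(-0.003539)/(-0.004404) = 4.091169;  |Δ| = 0.000020
|u4 − u3| = 0.000020 < 0.0001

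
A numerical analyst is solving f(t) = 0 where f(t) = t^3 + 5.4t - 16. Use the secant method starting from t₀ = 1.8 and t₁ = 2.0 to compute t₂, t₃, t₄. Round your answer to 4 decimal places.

f(1.8) = -0.448000, f(2.0) = 2.800000
t₂ = 2.000000 − 2.800000·(2.000000 − 1.800000) / (2.800000 − (-0.448000)) = 2.000000 − (0.560000)/(3.248000) = 1.827586
f(1.827586) = -0.026766
t₃ = 1.827586 − (-0.026766)·(1.827586 − 2.000000) / (-0.026766 − 2.800000) = 1.827586 − (0.004615)/(-2.826766) = 1.829219
f(1.829219) = -0.001577
t₄ = 1.829219 − (-0.001577)·(1.829219 − 1.827586) / (-0.001577 − (-0.026766)) = 1.829219 − (-0.000003)/(0.025189) = 1.829321

1.8276, 1.8292, 1.8293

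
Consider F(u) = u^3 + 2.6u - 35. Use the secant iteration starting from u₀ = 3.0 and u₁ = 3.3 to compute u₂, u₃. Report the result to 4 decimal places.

F(3.0) = -0.200000, F(3.3) = 9.517000
u₂ = 3.300000 − 9.517000·(3.300000 − 3.000000) / (9.517000 − (-0.200000)) = 3.300000 − (2.855100)/(9.717000) = 3.006175
F(3.006175) = -0.016884
u₃ = 3.006175 − (-0.016884)·(3.006175 − 3.300000) / (-0.016884 − 9.517000) = 3.006175 − (0.004961)/(-9.533884) = 3.006695

3.0062, 3.0067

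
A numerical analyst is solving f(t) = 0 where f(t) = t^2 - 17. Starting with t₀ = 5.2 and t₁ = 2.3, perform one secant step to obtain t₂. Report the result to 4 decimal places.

f(5.2) = 10.040000, f(2.3) = -11.710000
t₂ = 2.300000 − (-11.710000)·(2.300000 − 5.200000) / (-11.710000 − 10.040000) = 2.300000 − (33.959000)/(-21.750000) = 3.861333

3.8613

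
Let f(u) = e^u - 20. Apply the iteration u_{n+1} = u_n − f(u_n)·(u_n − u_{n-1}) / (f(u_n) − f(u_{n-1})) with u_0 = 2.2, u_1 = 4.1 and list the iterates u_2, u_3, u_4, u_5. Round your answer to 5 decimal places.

2.60636, 2.81227, 3.03508, 2.99204

f(2.2) = -10.9749865, f(4.1) = 40.3402876
u_2 = 4.1000000 − 40.3402876·(4.1000000 − 2.2000000) / (40.3402876 − (-10.9749865)) = 4.1000000 − (76.6465464)/(51.3152741) = 2.6063600
f(2.6063600) = -6.4503598
u_3 = 2.6063600 − (-6.4503598)·(2.6063600 − 4.1000000) / (-6.4503598 − 40.3402876) = 2.6063600 − (9.6345155)/(-46.7906474) = 2.8122669
f(2.8122669) = -3.3523868
u_4 = 2.8122669 − (-3.3523868)·(2.8122669 − 2.6063600) / (-3.3523868 − (-6.4503598)) = 2.8122669 − (-0.6902795)/(3.0979730) = 3.0350833
f(3.0350833) = 0.8027114
u_5 = 3.0350833 − 0.8027114·(3.0350833 − 2.8122669) / (0.8027114 − (-3.3523868)) = 3.0350833 − (0.1788573)/(4.1550982) = 2.9920381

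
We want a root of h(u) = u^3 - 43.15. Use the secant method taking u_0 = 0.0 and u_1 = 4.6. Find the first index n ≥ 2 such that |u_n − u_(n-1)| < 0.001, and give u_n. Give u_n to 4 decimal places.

n = 8, u_n = 3.5075

h(0.0) = -43.150000, h(4.6) = 54.186000
u_2 = 4.600000 − 54.186000·(4.600000)/(97.336000) = 2.039225;  |Δ| = 2.560775
h(2.039225) = -34.670009
u_3 = 2.039225 − (-34.670009)·(-2.560775)/(-88.856009) = 3.038393;  |Δ| = 0.999168
h(3.038393) = -15.100064
u_4 = 3.038393 − (-15.100064)·(0.999168)/(19.569945) = 3.809346;  |Δ| = 0.770953
h(3.809346) = 12.127857
u_5 = 3.809346 − 12.127857·(0.770953)/(27.227921) = 3.465948;  |Δ| = 0.343398
h(3.465948) = -1.514270
u_6 = 3.465948 − (-1.514270)·(-0.343398)/(-13.642128) = 3.504065;  |Δ| = 0.038117
h(3.504065) = -0.125433
u_7 = 3.504065 − (-0.125433)·(0.038117)/(1.388837) = 3.507508;  |Δ| = 0.003443
h(3.507508) = 0.001499
u_8 = 3.507508 − 0.001499·(0.003443)/(0.126932) = 3.507467;  |Δ| = 0.000041
|u_8 − u_7| = 0.000041 < 0.001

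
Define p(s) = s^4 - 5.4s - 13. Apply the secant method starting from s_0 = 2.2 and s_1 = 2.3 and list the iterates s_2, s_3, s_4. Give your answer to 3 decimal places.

p(2.2) = -1.45440, p(2.3) = 2.56410
s_2 = 2.30000 − 2.56410·(2.30000 − 2.20000) / (2.56410 − (-1.45440)) = 2.30000 − (0.25641)/(4.01850) = 2.23619
p(2.23619) = -0.06987
s_3 = 2.23619 − (-0.06987)·(2.23619 − 2.30000) / (-0.06987 − 2.56410) = 2.23619 − (0.00446)/(-2.63397) = 2.23789
p(2.23789) = -0.00322
s_4 = 2.23789 − (-0.00322)·(2.23789 − 2.23619) / (-0.00322 − (-0.06987)) = 2.23789 − (-0.00001)/(0.06665) = 2.23797

2.236, 2.238, 2.238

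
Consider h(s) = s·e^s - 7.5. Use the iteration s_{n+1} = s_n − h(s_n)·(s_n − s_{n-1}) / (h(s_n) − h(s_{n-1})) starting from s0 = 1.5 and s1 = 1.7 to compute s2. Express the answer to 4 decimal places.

1.5602

h(1.5) = -0.777466, h(1.7) = 1.805711
s2 = 1.700000 − 1.805711·(1.700000 − 1.500000) / (1.805711 − (-0.777466)) = 1.700000 − (0.361142)/(2.583177) = 1.560195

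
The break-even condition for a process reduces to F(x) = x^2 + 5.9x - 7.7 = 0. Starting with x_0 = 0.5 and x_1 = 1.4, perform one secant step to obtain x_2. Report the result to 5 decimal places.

F(0.5) = -4.5000000, F(1.4) = 2.5200000
x_2 = 1.4000000 − 2.5200000·(1.4000000 − 0.5000000) / (2.5200000 − (-4.5000000)) = 1.4000000 − (2.2680000)/(7.0200000) = 1.0769231

1.07692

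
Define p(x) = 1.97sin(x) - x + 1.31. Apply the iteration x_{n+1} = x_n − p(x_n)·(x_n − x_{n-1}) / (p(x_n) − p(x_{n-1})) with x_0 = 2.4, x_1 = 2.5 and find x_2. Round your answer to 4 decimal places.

2.4956

p(2.4) = 0.240662, p(2.5) = -0.011010
x_2 = 2.500000 − (-0.011010)·(2.500000 − 2.400000) / (-0.011010 − 0.240662) = 2.500000 − (-0.001101)/(-0.251672) = 2.495625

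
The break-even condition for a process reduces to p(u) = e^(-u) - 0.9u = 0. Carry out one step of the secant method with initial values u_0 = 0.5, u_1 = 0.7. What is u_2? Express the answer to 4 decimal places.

0.6080

p(0.5) = 0.156531, p(0.7) = -0.133415
u_2 = 0.700000 − (-0.133415)·(0.700000 − 0.500000) / (-0.133415 − 0.156531) = 0.700000 − (-0.026683)/(-0.289945) = 0.607973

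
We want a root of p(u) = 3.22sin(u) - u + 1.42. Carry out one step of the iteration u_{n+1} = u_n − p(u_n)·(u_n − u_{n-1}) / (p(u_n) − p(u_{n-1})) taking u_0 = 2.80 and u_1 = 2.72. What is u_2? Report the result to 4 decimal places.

p(2.80) = -0.301338, p(2.72) = 0.017670
u_2 = 2.720000 − 0.017670·(2.720000 − 2.800000) / (0.017670 − (-0.301338)) = 2.720000 − (-0.001414)/(0.319008) = 2.724431

2.7244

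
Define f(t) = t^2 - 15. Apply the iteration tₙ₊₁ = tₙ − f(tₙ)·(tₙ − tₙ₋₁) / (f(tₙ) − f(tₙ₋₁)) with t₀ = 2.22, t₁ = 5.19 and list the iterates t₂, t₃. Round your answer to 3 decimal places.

3.579, 3.829

f(2.22) = -10.07160, f(5.19) = 11.93610
t₂ = 5.19000 − 11.93610·(5.19000 − 2.22000) / (11.93610 − (-10.07160)) = 5.19000 − (35.45022)/(22.00770) = 3.57919
f(3.57919) = -2.18940
t₃ = 3.57919 − (-2.18940)·(3.57919 − 5.19000) / (-2.18940 − 11.93610) = 3.57919 − (3.52670)/(-14.12550) = 3.82886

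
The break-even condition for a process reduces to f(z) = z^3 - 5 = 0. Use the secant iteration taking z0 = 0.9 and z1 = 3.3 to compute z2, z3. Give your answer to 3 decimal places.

1.191, 1.395

f(0.9) = -4.27100, f(3.3) = 30.93700
z2 = 3.30000 − 30.93700·(3.30000 − 0.90000) / (30.93700 − (-4.27100)) = 3.30000 − (74.24880)/(35.20800) = 1.19114
f(1.19114) = -3.31000
z3 = 1.19114 − (-3.31000)·(1.19114 − 3.30000) / (-3.31000 − 30.93700) = 1.19114 − (6.98033)/(-34.24700) = 1.39496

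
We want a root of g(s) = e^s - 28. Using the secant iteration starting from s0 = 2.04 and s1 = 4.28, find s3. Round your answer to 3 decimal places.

3.082

g(2.04) = -20.30939, g(4.28) = 44.24044
s2 = 4.28000 − 44.24044·(4.28000 − 2.04000) / (44.24044 − (-20.30939)) = 4.28000 − (99.09859)/(64.54983) = 2.74477
g(2.74477) = -12.43890
s3 = 2.74477 − (-12.43890)·(2.74477 − 4.28000) / (-12.43890 − 44.24044) = 2.74477 − (19.09653)/(-56.67934) = 3.08170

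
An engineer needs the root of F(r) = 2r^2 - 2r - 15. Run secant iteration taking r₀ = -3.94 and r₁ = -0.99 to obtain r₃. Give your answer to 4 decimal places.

F(-3.94) = 23.927200, F(-0.99) = -11.059800
r₂ = -0.990000 − (-11.059800)·(-0.990000 − (-3.940000)) / (-11.059800 − 23.927200) = -0.990000 − (-32.626410)/(-34.987000) = -1.922530
F(-1.922530) = -3.762702
r₃ = -1.922530 − (-3.762702)·(-1.922530 − (-0.990000)) / (-3.762702 − (-11.059800)) = -1.922530 − (3.508830)/(7.297098) = -2.403382

-2.4034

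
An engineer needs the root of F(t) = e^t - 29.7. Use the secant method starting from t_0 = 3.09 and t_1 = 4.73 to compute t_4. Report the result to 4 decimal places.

3.3985

F(3.09) = -7.722922, F(4.73) = 83.595562
t_2 = 4.730000 − 83.595562·(4.730000 − 3.090000) / (83.595562 − (-7.722922)) = 4.730000 − (137.096722)/(91.318484) = 3.228697
F(3.228697) = -4.453263
t_3 = 3.228697 − (-4.453263)·(3.228697 − 4.730000) / (-4.453263 − 83.595562) = 3.228697 − (6.685698)/(-88.048825) = 3.304629
F(3.304629) = -2.461576
t_4 = 3.304629 − (-2.461576)·(3.304629 − 3.228697) / (-2.461576 − (-4.453263)) = 3.304629 − (-0.186912)/(1.991687) = 3.398475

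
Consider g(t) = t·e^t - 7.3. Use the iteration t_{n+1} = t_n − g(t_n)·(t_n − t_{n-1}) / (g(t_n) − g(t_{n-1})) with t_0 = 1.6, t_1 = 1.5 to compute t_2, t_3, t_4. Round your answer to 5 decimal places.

1.54803, 1.54983, 1.54977

g(1.6) = 0.6248519, g(1.5) = -0.5774664
t_2 = 1.5000000 − (-0.5774664)·(1.5000000 − 1.6000000) / (-0.5774664 − 0.6248519) = 1.5000000 − (0.0577466)/(-1.2023183) = 1.5480294
g(1.5480294) = -0.0208639
t_3 = 1.5480294 − (-0.0208639)·(1.5480294 − 1.5000000) / (-0.0208639 − (-0.5774664)) = 1.5480294 − (-0.0010021)/(0.5566025) = 1.5498298
g(1.5498298) = 0.0007338
t_4 = 1.5498298 − 0.0007338·(1.5498298 − 1.5480294) / (0.0007338 − (-0.0208639)) = 1.5498298 − (0.0000013)/(0.0215977) = 1.5497686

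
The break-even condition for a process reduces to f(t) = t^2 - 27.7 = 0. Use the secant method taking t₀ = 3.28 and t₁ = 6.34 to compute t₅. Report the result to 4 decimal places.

f(3.28) = -16.941600, f(6.34) = 12.495600
t₂ = 6.340000 − 12.495600·(6.340000 − 3.280000) / (12.495600 − (-16.941600)) = 6.340000 − (38.236536)/(29.437200) = 5.041081
f(5.041081) = -2.287502
t₃ = 5.041081 − (-2.287502)·(5.041081 − 6.340000) / (-2.287502 − 12.495600) = 5.041081 − (2.971279)/(-14.783102) = 5.242073
f(5.242073) = -0.220674
t₄ = 5.242073 − (-0.220674)·(5.242073 − 5.041081) / (-0.220674 − (-2.287502)) = 5.242073 − (-0.044354)/(2.066827) = 5.263532
f(5.263532) = 0.004774
t₅ = 5.263532 − 0.004774·(5.263532 − 5.242073) / (0.004774 − (-0.220674)) = 5.263532 − (0.000102)/(0.225448) = 5.263078

5.2631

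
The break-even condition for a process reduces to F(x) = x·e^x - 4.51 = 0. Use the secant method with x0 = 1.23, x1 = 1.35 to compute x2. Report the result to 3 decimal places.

1.266

F(1.23) = -0.30189, F(1.35) = 0.69752
x2 = 1.35000 − 0.69752·(1.35000 − 1.23000) / (0.69752 − (-0.30189)) = 1.35000 − (0.08370)/(0.99941) = 1.26625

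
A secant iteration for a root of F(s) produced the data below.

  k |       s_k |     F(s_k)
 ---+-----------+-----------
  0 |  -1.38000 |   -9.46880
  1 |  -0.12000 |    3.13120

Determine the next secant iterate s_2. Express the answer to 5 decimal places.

s_2 = -0.12000 − 3.13120·(-0.12000 − (-1.38000)) / (3.13120 − (-9.46880))
   = -0.12000 − (3.9453120)/(12.6000000) = -0.4331200

-0.43312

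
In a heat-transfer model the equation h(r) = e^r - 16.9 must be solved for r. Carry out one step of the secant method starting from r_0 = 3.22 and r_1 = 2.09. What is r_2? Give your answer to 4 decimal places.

h(3.22) = 8.128120, h(2.09) = -8.815085
r_2 = 2.090000 − (-8.815085)·(2.090000 − 3.220000) / (-8.815085 − 8.128120) = 2.090000 − (9.961046)/(-16.943205) = 2.677908

2.6779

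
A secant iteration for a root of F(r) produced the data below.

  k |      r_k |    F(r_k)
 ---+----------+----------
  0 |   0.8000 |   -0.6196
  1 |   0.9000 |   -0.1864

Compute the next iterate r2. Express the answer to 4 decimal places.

0.9430

r2 = 0.9000 − (-0.1864)·(0.9000 − 0.8000) / (-0.1864 − (-0.6196))
   = 0.9000 − (-0.018640)/(0.433200) = 0.943029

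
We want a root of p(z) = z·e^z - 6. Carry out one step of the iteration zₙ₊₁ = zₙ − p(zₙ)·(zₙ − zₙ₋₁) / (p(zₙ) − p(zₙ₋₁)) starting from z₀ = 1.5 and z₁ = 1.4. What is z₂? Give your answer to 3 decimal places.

p(1.5) = 0.72253, p(1.4) = -0.32272
z₂ = 1.40000 − (-0.32272)·(1.40000 − 1.50000) / (-0.32272 − 0.72253) = 1.40000 − (0.03227)/(-1.04525) = 1.43087

1.431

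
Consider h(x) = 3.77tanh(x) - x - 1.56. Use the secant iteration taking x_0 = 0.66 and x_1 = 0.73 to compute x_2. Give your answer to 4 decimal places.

h(0.66) = -0.039570, h(0.73) = 0.058956
x_2 = 0.730000 − 0.058956·(0.730000 − 0.660000) / (0.058956 − (-0.039570)) = 0.730000 − (0.004127)/(0.098526) = 0.688113

0.6881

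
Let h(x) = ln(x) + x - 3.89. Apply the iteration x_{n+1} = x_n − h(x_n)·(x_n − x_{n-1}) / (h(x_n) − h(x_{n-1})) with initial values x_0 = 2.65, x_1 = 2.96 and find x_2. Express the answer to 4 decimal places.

h(2.65) = -0.265440, h(2.96) = 0.155189
x_2 = 2.960000 − 0.155189·(2.960000 − 2.650000) / (0.155189 − (-0.265440)) = 2.960000 − (0.048109)/(0.420630) = 2.845627

2.8456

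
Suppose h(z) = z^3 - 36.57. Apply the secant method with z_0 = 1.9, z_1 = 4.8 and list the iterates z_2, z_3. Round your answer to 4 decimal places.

2.7306, 3.1024

h(1.9) = -29.711000, h(4.8) = 74.022000
z_2 = 4.800000 − 74.022000·(4.800000 − 1.900000) / (74.022000 − (-29.711000)) = 4.800000 − (214.663800)/(103.733000) = 2.730612
h(2.730612) = -16.209891
z_3 = 2.730612 − (-16.209891)·(2.730612 − 4.800000) / (-16.209891 − 74.022000) = 2.730612 − (33.544550)/(-90.231891) = 3.102372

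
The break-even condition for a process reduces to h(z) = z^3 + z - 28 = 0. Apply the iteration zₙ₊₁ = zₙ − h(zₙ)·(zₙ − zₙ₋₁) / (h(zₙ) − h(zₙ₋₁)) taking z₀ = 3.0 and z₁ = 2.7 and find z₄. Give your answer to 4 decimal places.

2.9269

h(3.0) = 2.000000, h(2.7) = -5.617000
z₂ = 2.700000 − (-5.617000)·(2.700000 − 3.000000) / (-5.617000 − 2.000000) = 2.700000 − (1.685100)/(-7.617000) = 2.921229
h(2.921229) = -0.150237
z₃ = 2.921229 − (-0.150237)·(2.921229 − 2.700000) / (-0.150237 − (-5.617000)) = 2.921229 − (-0.033237)/(5.466763) = 2.927309
h(2.927309) = 0.011814
z₄ = 2.927309 − 0.011814·(2.927309 − 2.921229) / (0.011814 − (-0.150237)) = 2.927309 − (0.000072)/(0.162051) = 2.926865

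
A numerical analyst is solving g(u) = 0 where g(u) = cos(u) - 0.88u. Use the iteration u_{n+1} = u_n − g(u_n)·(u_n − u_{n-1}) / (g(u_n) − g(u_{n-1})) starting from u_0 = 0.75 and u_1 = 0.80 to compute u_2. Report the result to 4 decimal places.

g(0.75) = 0.071689, g(0.80) = -0.007293
u_2 = 0.800000 − (-0.007293)·(0.800000 − 0.750000) / (-0.007293 − 0.071689) = 0.800000 − (-0.000365)/(-0.078982) = 0.795383

0.7954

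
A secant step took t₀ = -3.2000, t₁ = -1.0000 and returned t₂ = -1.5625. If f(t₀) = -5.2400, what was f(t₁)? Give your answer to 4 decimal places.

1.8000

The secant line through (-3.2000, -5.2400) and (-1.0000, f(t₁)) crosses zero at t₂ = -1.5625.
So (-3.2000, -5.2400), (-1.0000, f(t₁)), (-1.5625, 0) are collinear:
f(t₁) = -5.2400 · (-1.0000 − (-1.5625)) / (-3.2000 − (-1.5625)) = -5.2400 · (0.562500)/(-1.637500) = 1.800000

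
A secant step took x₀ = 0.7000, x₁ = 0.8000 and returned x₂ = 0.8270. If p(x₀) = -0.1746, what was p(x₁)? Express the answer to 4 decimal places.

The secant line through (0.7000, -0.1746) and (0.8000, p(x₁)) crosses zero at x₂ = 0.8270.
So (0.7000, -0.1746), (0.8000, p(x₁)), (0.8270, 0) are collinear:
p(x₁) = -0.1746 · (0.8000 − 0.8270) / (0.7000 − 0.8270) = -0.1746 · (-0.027000)/(-0.127000) = -0.037120

-0.0371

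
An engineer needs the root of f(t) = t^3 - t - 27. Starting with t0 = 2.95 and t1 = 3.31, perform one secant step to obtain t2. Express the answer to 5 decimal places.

3.10050

f(2.95) = -4.2776250, f(3.31) = 5.9546910
t2 = 3.3100000 − 5.9546910·(3.3100000 − 2.9500000) / (5.9546910 − (-4.2776250)) = 3.3100000 − (2.1436888)/(10.2323160) = 3.1004982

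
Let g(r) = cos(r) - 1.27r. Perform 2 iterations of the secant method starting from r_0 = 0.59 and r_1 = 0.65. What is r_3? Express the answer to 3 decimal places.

0.634

g(0.59) = 0.08164, g(0.65) = -0.02942
r_2 = 0.65000 − (-0.02942)·(0.65000 − 0.59000) / (-0.02942 − 0.08164) = 0.65000 − (-0.00176)/(-0.11106) = 0.63411
g(0.63411) = 0.00028
r_3 = 0.63411 − 0.00028·(0.63411 − 0.65000) / (0.00028 − (-0.02942)) = 0.63411 − (0.00000)/(0.02970) = 0.63426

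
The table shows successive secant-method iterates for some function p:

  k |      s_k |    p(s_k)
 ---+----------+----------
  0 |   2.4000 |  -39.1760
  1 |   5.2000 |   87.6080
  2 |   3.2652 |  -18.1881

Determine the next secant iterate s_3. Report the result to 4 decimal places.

s_3 = 3.2652 − (-18.1881)·(3.2652 − 5.2000) / (-18.1881 − 87.6080)
   = 3.2652 − (35.190336)/(-105.796100) = 3.597824

3.5978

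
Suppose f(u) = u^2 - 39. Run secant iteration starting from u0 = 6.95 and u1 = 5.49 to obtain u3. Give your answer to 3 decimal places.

f(6.95) = 9.30250, f(5.49) = -8.85990
u2 = 5.49000 − (-8.85990)·(5.49000 − 6.95000) / (-8.85990 − 9.30250) = 5.49000 − (12.93545)/(-18.16240) = 6.20221
f(6.20221) = -0.53258
u3 = 6.20221 − (-0.53258)·(6.20221 − 5.49000) / (-0.53258 − (-8.85990)) = 6.20221 − (-0.37931)/(8.32732) = 6.24776

6.248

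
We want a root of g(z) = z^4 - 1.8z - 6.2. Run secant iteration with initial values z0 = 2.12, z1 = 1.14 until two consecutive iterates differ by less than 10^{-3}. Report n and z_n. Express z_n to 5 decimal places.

n = 7, z_n = 1.74852

g(2.12) = 10.1836314, g(1.14) = -6.5630398
z2 = 1.1400000 − (-6.5630398)·(-0.9800000)/(-16.7466712) = 1.5240631;  |Δ| = 0.3840631
g(1.5240631) = -3.5480604
z3 = 1.5240631 − (-3.5480604)·(0.3840631)/(3.0149794) = 1.9760328;  |Δ| = 0.4519697
g(1.9760328) = 5.4898667
z4 = 1.9760328 − 5.4898667·(0.4519697)/(9.0379271) = 1.7014949;  |Δ| = 0.2745379
g(1.7014949) = -0.8811737
z5 = 1.7014949 − (-0.8811737)·(-0.2745379)/(-6.3710404) = 1.7394661;  |Δ| = 0.0379711
g(1.7394661) = -0.1759234
z6 = 1.7394661 − (-0.1759234)·(0.0379711)/(0.7052504) = 1.7489379;  |Δ| = 0.0094718
g(1.7489379) = 0.0080695
z7 = 1.7489379 − 0.0080695·(0.0094718)/(0.1839929) = 1.7485225;  |Δ| = 0.0004154
|z7 − z6| = 0.0004154 < 10^{-3}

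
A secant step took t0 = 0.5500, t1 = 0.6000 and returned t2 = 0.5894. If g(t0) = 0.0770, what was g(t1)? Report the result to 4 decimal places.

The secant line through (0.5500, 0.0770) and (0.6000, g(t1)) crosses zero at t2 = 0.5894.
So (0.5500, 0.0770), (0.6000, g(t1)), (0.5894, 0) are collinear:
g(t1) = 0.0770 · (0.6000 − 0.5894) / (0.5500 − 0.5894) = 0.0770 · (0.010600)/(-0.039400) = -0.020716

-0.0207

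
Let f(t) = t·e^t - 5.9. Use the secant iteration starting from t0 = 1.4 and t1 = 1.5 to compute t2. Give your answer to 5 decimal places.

f(1.4) = -0.2227200, f(1.5) = 0.8225336
t2 = 1.5000000 − 0.8225336·(1.5000000 − 1.4000000) / (0.8225336 − (-0.2227200)) = 1.5000000 − (0.0822534)/(1.0452537) = 1.4213078

1.42131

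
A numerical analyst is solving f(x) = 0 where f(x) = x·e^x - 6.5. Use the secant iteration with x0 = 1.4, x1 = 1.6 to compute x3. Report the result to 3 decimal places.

f(1.4) = -0.82272, f(1.6) = 1.42485
x2 = 1.60000 − 1.42485·(1.60000 − 1.40000) / (1.42485 − (-0.82272)) = 1.60000 − (0.28497)/(2.24757) = 1.47321
f(1.47321) = -0.07207
x3 = 1.47321 − (-0.07207)·(1.47321 − 1.60000) / (-0.07207 − 1.42485) = 1.47321 − (0.00914)/(-1.49692) = 1.47931

1.479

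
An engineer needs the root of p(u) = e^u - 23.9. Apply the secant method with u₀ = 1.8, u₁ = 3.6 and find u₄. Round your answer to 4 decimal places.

3.1853

p(1.8) = -17.850353, p(3.6) = 12.698234
u₂ = 3.600000 − 12.698234·(3.600000 − 1.800000) / (12.698234 − (-17.850353)) = 3.600000 − (22.856822)/(30.548587) = 2.851788
p(2.851788) = -6.581281
u₃ = 2.851788 − (-6.581281)·(2.851788 − 3.600000) / (-6.581281 − 12.698234) = 2.851788 − (4.924194)/(-19.279516) = 3.107199
p(3.107199) = -1.541678
u₄ = 3.107199 − (-1.541678)·(3.107199 − 2.851788) / (-1.541678 − (-6.581281)) = 3.107199 − (-0.393761)/(5.039603) = 3.185332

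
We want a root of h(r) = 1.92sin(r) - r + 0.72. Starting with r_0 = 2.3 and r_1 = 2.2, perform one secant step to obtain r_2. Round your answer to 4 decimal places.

2.2328

h(2.3) = -0.148246, h(2.2) = 0.072313
r_2 = 2.200000 − 0.072313·(2.200000 − 2.300000) / (0.072313 − (-0.148246)) = 2.200000 − (-0.007231)/(0.220559) = 2.232786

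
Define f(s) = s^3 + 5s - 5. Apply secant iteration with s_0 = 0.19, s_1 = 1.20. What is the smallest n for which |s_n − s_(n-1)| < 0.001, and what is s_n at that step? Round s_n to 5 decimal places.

f(0.19) = -4.0431410, f(1.20) = 2.7280000
s_2 = 1.2000000 − 2.7280000·(1.0100000)/(6.7711410) = 0.7930848;  |Δ| = 0.4069152
f(0.7930848) = -0.5357385
s_3 = 0.7930848 − (-0.5357385)·(-0.4069152)/(-3.2637385) = 0.8598794;  |Δ| = 0.0667946
f(0.8598794) = -0.0648143
s_4 = 0.8598794 − (-0.0648143)·(0.0667946)/(0.4709243) = 0.8690725;  |Δ| = 0.0091931
f(0.8690725) = 0.0017618
s_5 = 0.8690725 − 0.0017618·(0.0091931)/(0.0665761) = 0.8688292;  |Δ| = 0.0002433
|s_5 − s_4| = 0.0002433 < 0.001

n = 5, s_n = 0.86883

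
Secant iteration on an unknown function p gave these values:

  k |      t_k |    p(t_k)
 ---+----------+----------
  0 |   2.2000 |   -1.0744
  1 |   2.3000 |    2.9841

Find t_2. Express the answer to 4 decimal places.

t_2 = 2.3000 − 2.9841·(2.3000 − 2.2000) / (2.9841 − (-1.0744))
   = 2.3000 − (0.298410)/(4.058500) = 2.226473

2.2265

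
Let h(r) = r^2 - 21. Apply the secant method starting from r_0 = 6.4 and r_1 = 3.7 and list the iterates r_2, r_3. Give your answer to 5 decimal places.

4.42376, 4.59983

h(6.4) = 19.9600000, h(3.7) = -7.3100000
r_2 = 3.7000000 − (-7.3100000)·(3.7000000 − 6.4000000) / (-7.3100000 − 19.9600000) = 3.7000000 − (19.7370000)/(-27.2700000) = 4.4237624
h(4.4237624) = -1.4303264
r_3 = 4.4237624 − (-1.4303264)·(4.4237624 − 3.7000000) / (-1.4303264 − (-7.3100000)) = 4.4237624 − (-1.0352165)/(5.8796736) = 4.5998294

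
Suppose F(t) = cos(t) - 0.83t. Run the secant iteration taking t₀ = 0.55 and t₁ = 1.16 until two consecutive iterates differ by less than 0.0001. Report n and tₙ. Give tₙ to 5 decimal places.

F(0.55) = 0.3960245, F(1.16) = -0.5634605
t₂ = 1.1600000 − (-0.5634605)·(0.6100000)/(-0.9594850) = 0.8017757;  |Δ| = 0.3582243
F(0.8017757) = 0.0299580
t₃ = 0.8017757 − 0.0299580·(-0.3582243)/(0.5934185) = 0.8198602;  |Δ| = 0.0180845
F(0.8198602) = 0.0018395
t₄ = 0.8198602 − 0.0018395·(0.0180845)/(-0.0281186) = 0.8210432;  |Δ| = 0.0011831
F(0.8210432) = -0.0000078
t₅ = 0.8210432 − (-0.0000078)·(0.0011831)/(-0.0018473) = 0.8210382;  |Δ| = 0.0000050
|t₅ − t₄| = 0.0000050 < 0.0001

n = 5, tₙ = 0.82104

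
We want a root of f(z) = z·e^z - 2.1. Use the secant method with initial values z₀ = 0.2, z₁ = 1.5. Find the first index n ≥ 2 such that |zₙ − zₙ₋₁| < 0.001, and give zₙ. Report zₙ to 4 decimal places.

f(0.2) = -1.855719, f(1.5) = 4.622534
z₂ = 1.500000 − 4.622534·(1.300000)/(6.478253) = 0.572390;  |Δ| = 0.927610
f(0.572390) = -1.085440
z₃ = 0.572390 − (-1.085440)·(-0.927610)/(-5.707974) = 0.748786;  |Δ| = 0.176396
f(0.748786) = -0.516743
z₄ = 0.748786 − (-0.516743)·(0.176396)/(0.568697) = 0.909067;  |Δ| = 0.160281
f(0.909067) = 0.156311
z₅ = 0.909067 − 0.156311·(0.160281)/(0.673054) = 0.871843;  |Δ| = 0.037224
f(0.871843) = -0.015148
z₆ = 0.871843 − (-0.015148)·(-0.037224)/(-0.171459) = 0.875132;  |Δ| = 0.003289
f(0.875132) = -0.000390
z₇ = 0.875132 − (-0.000390)·(0.003289)/(0.014758) = 0.875219;  |Δ| = 0.000087
|z₇ − z₆| = 0.000087 < 0.001

n = 7, zₙ = 0.8752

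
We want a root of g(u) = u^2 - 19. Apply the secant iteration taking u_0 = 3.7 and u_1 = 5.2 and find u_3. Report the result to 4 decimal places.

g(3.7) = -5.310000, g(5.2) = 8.040000
u_2 = 5.200000 − 8.040000·(5.200000 − 3.700000) / (8.040000 − (-5.310000)) = 5.200000 − (12.060000)/(13.350000) = 4.296629
g(4.296629) = -0.538977
u_3 = 4.296629 − (-0.538977)·(4.296629 − 5.200000) / (-0.538977 − 8.040000) = 4.296629 − (0.486896)/(-8.578977) = 4.353384

4.3534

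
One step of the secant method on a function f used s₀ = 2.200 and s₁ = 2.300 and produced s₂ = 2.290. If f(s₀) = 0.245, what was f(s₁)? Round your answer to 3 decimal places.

-0.027

The secant line through (2.200, 0.245) and (2.300, f(s₁)) crosses zero at s₂ = 2.290.
So (2.200, 0.245), (2.300, f(s₁)), (2.290, 0) are collinear:
f(s₁) = 0.245 · (2.300 − 2.290) / (2.200 − 2.290) = 0.245 · (0.01000)/(-0.09000) = -0.02722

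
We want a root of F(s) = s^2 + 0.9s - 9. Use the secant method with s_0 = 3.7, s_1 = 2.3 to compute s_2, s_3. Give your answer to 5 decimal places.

F(3.7) = 8.0200000, F(2.3) = -1.6400000
s_2 = 2.3000000 − (-1.6400000)·(2.3000000 − 3.7000000) / (-1.6400000 − 8.0200000) = 2.3000000 − (2.2960000)/(-9.6600000) = 2.5376812
F(2.5376812) = -0.2762613
s_3 = 2.5376812 − (-0.2762613)·(2.5376812 − 2.3000000) / (-0.2762613 − (-1.6400000)) = 2.5376812 − (-0.0656621)/(1.3637387) = 2.5858298

2.53768, 2.58583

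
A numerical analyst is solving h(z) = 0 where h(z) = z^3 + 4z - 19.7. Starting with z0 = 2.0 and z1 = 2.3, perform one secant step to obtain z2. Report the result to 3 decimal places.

2.207

h(2.0) = -3.70000, h(2.3) = 1.66700
z2 = 2.30000 − 1.66700·(2.30000 − 2.00000) / (1.66700 − (-3.70000)) = 2.30000 − (0.50010)/(5.36700) = 2.20682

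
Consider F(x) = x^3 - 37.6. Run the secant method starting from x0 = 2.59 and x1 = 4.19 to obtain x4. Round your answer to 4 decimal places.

F(2.59) = -20.226021, F(4.19) = 35.960059
x2 = 4.190000 − 35.960059·(4.190000 − 2.590000) / (35.960059 − (-20.226021)) = 4.190000 − (57.536094)/(56.186080) = 3.165972
F(3.165972) = -5.866250
x3 = 3.165972 − (-5.866250)·(3.165972 − 4.190000) / (-5.866250 − 35.960059) = 3.165972 − (6.007202)/(-41.826309) = 3.309595
F(3.309595) = -1.348619
x4 = 3.309595 − (-1.348619)·(3.309595 − 3.165972) / (-1.348619 − (-5.866250)) = 3.309595 − (-0.193692)/(4.517632) = 3.352470

3.3525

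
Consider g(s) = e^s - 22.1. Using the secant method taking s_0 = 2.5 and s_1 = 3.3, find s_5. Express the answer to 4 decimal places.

g(2.5) = -9.917506, g(3.3) = 5.012639
s_2 = 3.300000 − 5.012639·(3.300000 − 2.500000) / (5.012639 − (-9.917506)) = 3.300000 − (4.010111)/(14.930145) = 3.031408
g(3.031408) = -1.373596
s_3 = 3.031408 − (-1.373596)·(3.031408 − 3.300000) / (-1.373596 − 5.012639) = 3.031408 − (0.368936)/(-6.386235) = 3.089179
g(3.089179) = -0.140958
s_4 = 3.089179 − (-0.140958)·(3.089179 − 3.031408) / (-0.140958 − (-1.373596)) = 3.089179 − (-0.008143)/(1.232638) = 3.095785
g(3.095785) = 0.004591
s_5 = 3.095785 − 0.004591·(3.095785 − 3.089179) / (0.004591 − (-0.140958)) = 3.095785 − (0.000030)/(0.145549) = 3.095577

3.0956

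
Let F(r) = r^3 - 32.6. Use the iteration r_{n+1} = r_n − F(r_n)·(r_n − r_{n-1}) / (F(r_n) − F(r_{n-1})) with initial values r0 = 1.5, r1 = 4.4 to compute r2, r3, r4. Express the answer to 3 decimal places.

2.536, 2.977, 3.249

F(1.5) = -29.22500, F(4.4) = 52.58400
r2 = 4.40000 − 52.58400·(4.40000 − 1.50000) / (52.58400 − (-29.22500)) = 4.40000 − (152.49360)/(81.80900) = 2.53598
F(2.53598) = -16.29062
r3 = 2.53598 − (-16.29062)·(2.53598 − 4.40000) / (-16.29062 − 52.58400) = 2.53598 − (30.36603)/(-68.87462) = 2.97687
F(2.97687) = -6.21974
r4 = 2.97687 − (-6.21974)·(2.97687 − 2.53598) / (-6.21974 − (-16.29062)) = 2.97687 − (-2.74221)/(10.07088) = 3.24916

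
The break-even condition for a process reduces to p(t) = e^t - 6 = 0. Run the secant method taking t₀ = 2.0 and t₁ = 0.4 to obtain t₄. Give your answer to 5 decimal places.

1.77912

p(2.0) = 1.3890561, p(0.4) = -4.5081753
t₂ = 0.4000000 − (-4.5081753)·(0.4000000 − 2.0000000) / (-4.5081753 − 1.3890561) = 0.4000000 − (7.2130805)/(-5.8972314) = 1.6231300
p(1.6231300) = -0.9310689
t₃ = 1.6231300 − (-0.9310689)·(1.6231300 − 0.4000000) / (-0.9310689 − (-4.5081753)) = 1.6231300 − (-1.1388182)/(3.5771064) = 1.9414929
p(1.9414929) = 0.9691478
t₄ = 1.9414929 − 0.9691478·(1.9414929 − 1.6231300) / (0.9691478 − (-0.9310689)) = 1.9414929 − (0.3085408)/(1.9002166) = 1.7791216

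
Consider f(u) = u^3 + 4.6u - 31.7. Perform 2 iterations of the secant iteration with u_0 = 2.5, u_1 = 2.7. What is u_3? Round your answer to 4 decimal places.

f(2.5) = -4.575000, f(2.7) = 0.403000
u_2 = 2.700000 − 0.403000·(2.700000 − 2.500000) / (0.403000 − (-4.575000)) = 2.700000 − (0.080600)/(4.978000) = 2.683809
f(2.683809) = -0.023463
u_3 = 2.683809 − (-0.023463)·(2.683809 − 2.700000) / (-0.023463 − 0.403000) = 2.683809 − (0.000380)/(-0.426463) = 2.684700

2.6847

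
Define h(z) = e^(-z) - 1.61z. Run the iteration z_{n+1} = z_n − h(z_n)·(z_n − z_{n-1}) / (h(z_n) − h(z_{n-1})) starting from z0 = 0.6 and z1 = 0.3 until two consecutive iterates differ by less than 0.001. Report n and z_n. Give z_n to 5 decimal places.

n = 4, z_n = 0.41156

h(0.6) = -0.4171884, h(0.3) = 0.2578182
z2 = 0.3000000 − 0.2578182·(-0.3000000)/(0.6750066) = 0.4145848;  |Δ| = 0.1145848
h(0.4145848) = -0.0068669
z3 = 0.4145848 − (-0.0068669)·(0.1145848)/(-0.2646851) = 0.4116120;  |Δ| = 0.0029728
h(0.4116120) = -0.0001140
z4 = 0.4116120 − (-0.0001140)·(-0.0029728)/(0.0067529) = 0.4115618;  |Δ| = 0.0000502
|z4 − z3| = 0.0000502 < 0.001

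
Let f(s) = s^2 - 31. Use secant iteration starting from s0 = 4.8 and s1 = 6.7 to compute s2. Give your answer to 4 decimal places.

f(4.8) = -7.960000, f(6.7) = 13.890000
s2 = 6.700000 − 13.890000·(6.700000 − 4.800000) / (13.890000 − (-7.960000)) = 6.700000 − (26.391000)/(21.850000) = 5.492174

5.4922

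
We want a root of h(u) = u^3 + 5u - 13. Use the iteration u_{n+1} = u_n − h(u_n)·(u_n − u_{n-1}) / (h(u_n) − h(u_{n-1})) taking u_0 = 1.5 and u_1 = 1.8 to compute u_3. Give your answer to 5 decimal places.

h(1.5) = -2.1250000, h(1.8) = 1.8320000
u_2 = 1.8000000 − 1.8320000·(1.8000000 − 1.5000000) / (1.8320000 − (-2.1250000)) = 1.8000000 − (0.5496000)/(3.9570000) = 1.6611069
h(1.6611069) = -0.1110129
u_3 = 1.6611069 − (-0.1110129)·(1.6611069 − 1.8000000) / (-0.1110129 − 1.8320000) = 1.6611069 − (0.0154189)/(-1.9430129) = 1.6690425

1.66904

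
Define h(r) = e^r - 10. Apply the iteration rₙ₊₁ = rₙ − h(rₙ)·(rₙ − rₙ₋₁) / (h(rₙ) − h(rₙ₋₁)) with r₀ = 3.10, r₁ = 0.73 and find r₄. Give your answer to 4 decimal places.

2.0794

h(3.10) = 12.197951, h(0.73) = -7.924919
r₂ = 0.730000 − (-7.924919)·(0.730000 − 3.100000) / (-7.924919 − 12.197951) = 0.730000 − (18.782059)/(-20.122871) = 1.663369
h(1.663369) = -4.722942
r₃ = 1.663369 − (-4.722942)·(1.663369 − 0.730000) / (-4.722942 − (-7.924919)) = 1.663369 − (-4.408246)/(3.201977) = 3.040095
h(3.040095) = 10.907229
r₄ = 3.040095 − 10.907229·(3.040095 − 1.663369) / (10.907229 − (-4.722942)) = 3.040095 − (15.016269)/(15.630171) = 2.079372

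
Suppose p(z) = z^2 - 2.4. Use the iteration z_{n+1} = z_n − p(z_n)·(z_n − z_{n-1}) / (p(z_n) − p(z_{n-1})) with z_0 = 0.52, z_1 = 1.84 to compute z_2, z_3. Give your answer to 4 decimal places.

1.4224, 1.5379

p(0.52) = -2.129600, p(1.84) = 0.985600
z_2 = 1.840000 − 0.985600·(1.840000 − 0.520000) / (0.985600 − (-2.129600)) = 1.840000 − (1.300992)/(3.115200) = 1.422373
p(1.422373) = -0.376855
z_3 = 1.422373 − (-0.376855)·(1.422373 − 1.840000) / (-0.376855 − 0.985600) = 1.422373 − (0.157385)/(-1.362455) = 1.537889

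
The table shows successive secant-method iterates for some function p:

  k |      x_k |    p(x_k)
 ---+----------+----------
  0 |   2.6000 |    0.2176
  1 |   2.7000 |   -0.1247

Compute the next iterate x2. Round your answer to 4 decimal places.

x2 = 2.7000 − (-0.1247)·(2.7000 − 2.6000) / (-0.1247 − 0.2176)
   = 2.7000 − (-0.012470)/(-0.342300) = 2.663570

2.6636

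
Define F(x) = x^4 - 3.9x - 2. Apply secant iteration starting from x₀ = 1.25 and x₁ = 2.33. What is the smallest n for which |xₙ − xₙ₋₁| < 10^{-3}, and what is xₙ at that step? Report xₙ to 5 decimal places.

F(1.25) = -4.4335938, F(2.33) = 18.3859552
x₂ = 2.3300000 − 18.3859552·(1.0800000)/(22.8195490) = 1.4598324;  |Δ| = 0.8701676
F(1.4598324) = -3.1517136
x₃ = 1.4598324 − (-3.1517136)·(-0.8701676)/(-21.5376688) = 1.5871683;  |Δ| = 0.1273359
F(1.5871683) = -1.8440748
x₄ = 1.5871683 − (-1.8440748)·(0.1273359)/(1.3076388) = 1.7667416;  |Δ| = 0.1795733
F(1.7667416) = 0.8526953
x₅ = 1.7667416 − 0.8526953·(0.1795733)/(2.6967701) = 1.7099621;  |Δ| = 0.0567795
F(1.7099621) = -0.1192494
x₆ = 1.7099621 − (-0.1192494)·(-0.0567795)/(-0.9719447) = 1.7169285;  |Δ| = 0.0069664
F(1.7169285) = -0.0062406
x₇ = 1.7169285 − (-0.0062406)·(0.0069664)/(0.1130088) = 1.7173132;  |Δ| = 0.0003847
|x₇ − x₆| = 0.0003847 < 10^{-3}

n = 7, xₙ = 1.71731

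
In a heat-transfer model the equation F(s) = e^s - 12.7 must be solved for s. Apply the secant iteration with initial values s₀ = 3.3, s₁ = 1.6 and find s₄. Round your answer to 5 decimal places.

F(3.3) = 14.4126389, F(1.6) = -7.7469676
s₂ = 1.6000000 − (-7.7469676)·(1.6000000 − 3.3000000) / (-7.7469676 − 14.4126389) = 1.6000000 − (13.1698449)/(-22.1596065) = 2.1943176
F(2.1943176) = -3.7261245
s₃ = 2.1943176 − (-3.7261245)·(2.1943176 − 1.6000000) / (-3.7261245 − (-7.7469676)) = 2.1943176 − (-2.2145015)/(4.0208431) = 2.7450731
F(2.7450731) = 2.8657525
s₄ = 2.7450731 − 2.8657525·(2.7450731 − 2.1943176) / (2.8657525 − (-3.7261245)) = 2.7450731 − (1.5783290)/(6.5918770) = 2.5056377

2.50564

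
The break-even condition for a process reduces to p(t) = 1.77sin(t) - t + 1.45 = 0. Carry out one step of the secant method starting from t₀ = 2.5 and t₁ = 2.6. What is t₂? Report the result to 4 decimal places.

p(2.5) = 0.009296, p(2.6) = -0.237563
t₂ = 2.600000 − (-0.237563)·(2.600000 − 2.500000) / (-0.237563 − 0.009296) = 2.600000 − (-0.023756)/(-0.246858) = 2.503766

2.5038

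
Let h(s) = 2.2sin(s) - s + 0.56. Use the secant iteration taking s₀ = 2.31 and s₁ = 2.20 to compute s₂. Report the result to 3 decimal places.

2.258

h(2.31) = -0.12419, h(2.20) = 0.13869
s₂ = 2.20000 − 0.13869·(2.20000 − 2.31000) / (0.13869 − (-0.12419)) = 2.20000 − (-0.01526)/(0.26288) = 2.25803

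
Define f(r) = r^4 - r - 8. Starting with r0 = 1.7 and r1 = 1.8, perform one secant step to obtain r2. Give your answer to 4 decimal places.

f(1.7) = -1.347900, f(1.8) = 0.697600
r2 = 1.800000 − 0.697600·(1.800000 − 1.700000) / (0.697600 − (-1.347900)) = 1.800000 − (0.069760)/(2.045500) = 1.765896

1.7659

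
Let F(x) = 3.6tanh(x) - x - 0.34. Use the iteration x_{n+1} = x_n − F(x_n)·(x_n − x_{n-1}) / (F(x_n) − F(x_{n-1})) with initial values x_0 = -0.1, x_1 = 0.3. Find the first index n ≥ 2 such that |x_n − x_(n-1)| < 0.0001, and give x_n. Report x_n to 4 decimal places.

F(-0.1) = -0.598805, F(0.3) = 0.408725
x_2 = 0.300000 − 0.408725·(0.400000)/(1.007530) = 0.137732;  |Δ| = 0.162268
F(0.137732) = 0.014991
x_3 = 0.137732 − 0.014991·(-0.162268)/(-0.393735) = 0.131554;  |Δ| = 0.006178
F(0.131554) = -0.000674
x_4 = 0.131554 − (-0.000674)·(-0.006178)/(-0.015665) = 0.131819;  |Δ| = 0.000266
F(0.131819) = 0.000001
x_5 = 0.131819 − 0.000001·(0.000266)/(0.000675) = 0.131819;  |Δ| = 0.000000
|x_5 − x_4| = 0.000000 < 0.0001

n = 5, x_n = 0.1318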